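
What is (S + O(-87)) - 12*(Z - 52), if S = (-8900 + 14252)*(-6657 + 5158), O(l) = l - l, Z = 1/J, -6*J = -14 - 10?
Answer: -8022027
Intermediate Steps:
J = 4 (J = -(-14 - 10)/6 = -⅙*(-24) = 4)
Z = ¼ (Z = 1/4 = ¼ ≈ 0.25000)
O(l) = 0
S = -8022648 (S = 5352*(-1499) = -8022648)
(S + O(-87)) - 12*(Z - 52) = (-8022648 + 0) - 12*(¼ - 52) = -8022648 - 12*(-207/4) = -8022648 + 621 = -8022027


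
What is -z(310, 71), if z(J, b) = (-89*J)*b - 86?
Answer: 1958976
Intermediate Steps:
z(J, b) = -86 - 89*J*b (z(J, b) = -89*J*b - 86 = -86 - 89*J*b)
-z(310, 71) = -(-86 - 89*310*71) = -(-86 - 1958890) = -1*(-1958976) = 1958976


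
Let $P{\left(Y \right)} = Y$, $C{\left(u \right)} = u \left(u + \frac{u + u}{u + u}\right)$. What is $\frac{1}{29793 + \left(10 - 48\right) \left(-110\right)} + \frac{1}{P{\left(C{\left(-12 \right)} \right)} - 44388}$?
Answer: $\frac{10283}{1503509088} \approx 6.8393 \cdot 10^{-6}$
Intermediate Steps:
$C{\left(u \right)} = u \left(1 + u\right)$ ($C{\left(u \right)} = u \left(u + \frac{2 u}{2 u}\right) = u \left(u + 2 u \frac{1}{2 u}\right) = u \left(u + 1\right) = u \left(1 + u\right)$)
$\frac{1}{29793 + \left(10 - 48\right) \left(-110\right)} + \frac{1}{P{\left(C{\left(-12 \right)} \right)} - 44388} = \frac{1}{29793 + \left(10 - 48\right) \left(-110\right)} + \frac{1}{- 12 \left(1 - 12\right) - 44388} = \frac{1}{29793 - -4180} + \frac{1}{\left(-12\right) \left(-11\right) - 44388} = \frac{1}{29793 + 4180} + \frac{1}{132 - 44388} = \frac{1}{33973} + \frac{1}{-44256} = \frac{1}{33973} - \frac{1}{44256} = \frac{10283}{1503509088}$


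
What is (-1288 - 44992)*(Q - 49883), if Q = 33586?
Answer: 754225160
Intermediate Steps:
(-1288 - 44992)*(Q - 49883) = (-1288 - 44992)*(33586 - 49883) = -46280*(-16297) = 754225160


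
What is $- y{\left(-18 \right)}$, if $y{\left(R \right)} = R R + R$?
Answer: $-306$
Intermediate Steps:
$y{\left(R \right)} = R + R^{2}$ ($y{\left(R \right)} = R^{2} + R = R + R^{2}$)
$- y{\left(-18 \right)} = - \left(-18\right) \left(1 - 18\right) = - \left(-18\right) \left(-17\right) = \left(-1\right) 306 = -306$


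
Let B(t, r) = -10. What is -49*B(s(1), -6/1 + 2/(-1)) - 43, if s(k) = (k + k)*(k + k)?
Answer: 447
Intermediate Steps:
s(k) = 4*k² (s(k) = (2*k)*(2*k) = 4*k²)
-49*B(s(1), -6/1 + 2/(-1)) - 43 = -49*(-10) - 43 = 490 - 43 = 447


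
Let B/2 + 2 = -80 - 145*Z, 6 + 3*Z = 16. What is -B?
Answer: 3392/3 ≈ 1130.7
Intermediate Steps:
Z = 10/3 (Z = -2 + (⅓)*16 = -2 + 16/3 = 10/3 ≈ 3.3333)
B = -3392/3 (B = -4 + 2*(-80 - 145*10/3) = -4 + 2*(-80 - 1450/3) = -4 + 2*(-1690/3) = -4 - 3380/3 = -3392/3 ≈ -1130.7)
-B = -1*(-3392/3) = 3392/3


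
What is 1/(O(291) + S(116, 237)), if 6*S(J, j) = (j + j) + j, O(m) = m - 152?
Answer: 2/515 ≈ 0.0038835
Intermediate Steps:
O(m) = -152 + m
S(J, j) = j/2 (S(J, j) = ((j + j) + j)/6 = (2*j + j)/6 = (3*j)/6 = j/2)
1/(O(291) + S(116, 237)) = 1/((-152 + 291) + (1/2)*237) = 1/(139 + 237/2) = 1/(515/2) = 2/515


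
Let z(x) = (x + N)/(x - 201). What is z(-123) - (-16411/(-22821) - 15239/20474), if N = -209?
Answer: 13244695529/12615403158 ≈ 1.0499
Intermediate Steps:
z(x) = (-209 + x)/(-201 + x) (z(x) = (x - 209)/(x - 201) = (-209 + x)/(-201 + x))
z(-123) - (-16411/(-22821) - 15239/20474) = (-209 - 123)/(-201 - 123) - (-16411/(-22821) - 15239/20474) = -332/(-324) - (-16411*(-1/22821) - 15239*1/20474) = -1/324*(-332) - (16411/22821 - 15239/20474) = 83/81 - 1*(-11770405/467237154) = 83/81 + 11770405/467237154 = 13244695529/12615403158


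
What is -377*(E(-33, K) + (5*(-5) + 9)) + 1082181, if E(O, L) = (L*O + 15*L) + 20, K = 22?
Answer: 1229965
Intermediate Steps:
E(O, L) = 20 + 15*L + L*O (E(O, L) = (15*L + L*O) + 20 = 20 + 15*L + L*O)
-377*(E(-33, K) + (5*(-5) + 9)) + 1082181 = -377*((20 + 15*22 + 22*(-33)) + (5*(-5) + 9)) + 1082181 = -377*((20 + 330 - 726) + (-25 + 9)) + 1082181 = -377*(-376 - 16) + 1082181 = -377*(-392) + 1082181 = 147784 + 1082181 = 1229965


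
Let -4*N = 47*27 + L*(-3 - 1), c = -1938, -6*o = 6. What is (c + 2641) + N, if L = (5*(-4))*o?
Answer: 1623/4 ≈ 405.75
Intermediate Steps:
o = -1 (o = -⅙*6 = -1)
L = 20 (L = (5*(-4))*(-1) = -20*(-1) = 20)
N = -1189/4 (N = -(47*27 + 20*(-3 - 1))/4 = -(1269 + 20*(-4))/4 = -(1269 - 80)/4 = -¼*1189 = -1189/4 ≈ -297.25)
(c + 2641) + N = (-1938 + 2641) - 1189/4 = 703 - 1189/4 = 1623/4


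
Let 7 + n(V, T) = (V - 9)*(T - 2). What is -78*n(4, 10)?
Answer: 3666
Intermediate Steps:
n(V, T) = -7 + (-9 + V)*(-2 + T) (n(V, T) = -7 + (V - 9)*(T - 2) = -7 + (-9 + V)*(-2 + T))
-78*n(4, 10) = -78*(11 - 9*10 - 2*4 + 10*4) = -78*(11 - 90 - 8 + 40) = -78*(-47) = 3666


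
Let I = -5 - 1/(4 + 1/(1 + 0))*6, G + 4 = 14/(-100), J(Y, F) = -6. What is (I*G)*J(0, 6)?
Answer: -19251/125 ≈ -154.01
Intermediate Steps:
G = -207/50 (G = -4 + 14/(-100) = -4 + 14*(-1/100) = -4 - 7/50 = -207/50 ≈ -4.1400)
I = -31/5 (I = -5 - 1/(4 + 1/1)*6 = -5 - 1/(4 + 1)*6 = -5 - 1/5*6 = -5 - 6/5 = -31/5 ≈ -6.2000)
(I*G)*J(0, 6) = -31/5*(-207/50)*(-6) = (6417/250)*(-6) = -19251/125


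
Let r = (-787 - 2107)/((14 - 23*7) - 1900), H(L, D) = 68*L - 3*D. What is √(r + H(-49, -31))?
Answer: 27*I*√18609277/2047 ≈ 56.9*I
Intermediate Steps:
H(L, D) = -3*D + 68*L
r = 2894/2047 (r = -2894/((14 - 161) - 1900) = -2894/(-147 - 1900) = -2894/(-2047) = -2894*(-1/2047) = 2894/2047 ≈ 1.4138)
√(r + H(-49, -31)) = √(2894/2047 + (-3*(-31) + 68*(-49))) = √(2894/2047 + (93 - 3332)) = √(2894/2047 - 3239) = √(-6627339/2047) = 27*I*√18609277/2047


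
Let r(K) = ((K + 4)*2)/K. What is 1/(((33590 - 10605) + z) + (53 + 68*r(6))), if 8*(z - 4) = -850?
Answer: 12/277949 ≈ 4.3173e-5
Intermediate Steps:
z = -409/4 (z = 4 + (1/8)*(-850) = 4 - 425/4 = -409/4 ≈ -102.25)
r(K) = (8 + 2*K)/K (r(K) = ((4 + K)*2)/K = (8 + 2*K)/K)
1/(((33590 - 10605) + z) + (53 + 68*r(6))) = 1/(((33590 - 10605) - 409/4) + (53 + 68*(2 + 8/6))) = 1/((22985 - 409/4) + (53 + 68*(2 + 8*(1/6)))) = 1/(91531/4 + (53 + 68*(2 + 4/3))) = 1/(91531/4 + (53 + 68*(10/3))) = 1/(91531/4 + (53 + 680/3)) = 1/(91531/4 + 839/3) = 1/(277949/12) = 12/277949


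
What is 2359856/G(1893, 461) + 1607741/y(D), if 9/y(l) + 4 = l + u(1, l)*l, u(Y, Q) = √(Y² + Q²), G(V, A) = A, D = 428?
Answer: 314276725528/4149 + 688113148*√183185/9 ≈ 3.2799e+10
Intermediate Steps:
u(Y, Q) = √(Q² + Y²)
y(l) = 9/(-4 + l + l*√(1 + l²)) (y(l) = 9/(-4 + (l + √(l² + 1²)*l)) = 9/(-4 + (l + √(l² + 1)*l)) = 9/(-4 + (l + √(1 + l²)*l)) = 9/(-4 + (l + l*√(1 + l²))) = 9/(-4 + l + l*√(1 + l²)))
2359856/G(1893, 461) + 1607741/y(D) = 2359856/461 + 1607741/((9/(-4 + 428 + 428*√(1 + 428²)))) = 2359856*(1/461) + 1607741/((9/(-4 + 428 + 428*√(1 + 183184)))) = 2359856/461 + 1607741/((9/(-4 + 428 + 428*√183185))) = 2359856/461 + 1607741/((9/(424 + 428*√183185))) = 2359856/461 + 1607741*(424/9 + 428*√183185/9) = 2359856/461 + (681682184/9 + 688113148*√183185/9) = 314276725528/4149 + 688113148*√183185/9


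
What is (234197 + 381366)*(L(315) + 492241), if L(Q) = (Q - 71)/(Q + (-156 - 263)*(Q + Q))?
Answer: 79888874529508993/263655 ≈ 3.0301e+11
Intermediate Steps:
L(Q) = -(-71 + Q)/(837*Q) (L(Q) = (-71 + Q)/(Q - 838*Q) = (-71 + Q)/((-837*Q)) = (-71 + Q)*(-1/(837*Q)) = -(-71 + Q)/(837*Q))
(234197 + 381366)*(L(315) + 492241) = (234197 + 381366)*((1/837)*(71 - 1*315)/315 + 492241) = 615563*((1/837)*(1/315)*(71 - 315) + 492241) = 615563*((1/837)*(1/315)*(-244) + 492241) = 615563*(-244/263655 + 492241) = 615563*(129781800611/263655) = 79888874529508993/263655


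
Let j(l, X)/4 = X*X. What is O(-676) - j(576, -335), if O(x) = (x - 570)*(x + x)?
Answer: 1235692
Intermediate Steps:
j(l, X) = 4*X² (j(l, X) = 4*(X*X) = 4*X²)
O(x) = 2*x*(-570 + x) (O(x) = (-570 + x)*(2*x) = 2*x*(-570 + x))
O(-676) - j(576, -335) = 2*(-676)*(-570 - 676) - 4*(-335)² = 2*(-676)*(-1246) - 4*112225 = 1684592 - 1*448900 = 1684592 - 448900 = 1235692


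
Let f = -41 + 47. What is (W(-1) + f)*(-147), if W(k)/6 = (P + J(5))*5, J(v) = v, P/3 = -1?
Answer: -9702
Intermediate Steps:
f = 6
P = -3 (P = 3*(-1) = -3)
W(k) = 60 (W(k) = 6*((-3 + 5)*5) = 6*(2*5) = 6*10 = 60)
(W(-1) + f)*(-147) = (60 + 6)*(-147) = 66*(-147) = -9702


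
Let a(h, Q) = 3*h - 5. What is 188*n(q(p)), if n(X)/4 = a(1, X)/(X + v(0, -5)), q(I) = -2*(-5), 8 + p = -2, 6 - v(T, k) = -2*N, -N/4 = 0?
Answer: -94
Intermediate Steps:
N = 0 (N = -4*0 = 0)
v(T, k) = 6 (v(T, k) = 6 - (-2)*0 = 6 - 1*0 = 6 + 0 = 6)
a(h, Q) = -5 + 3*h
p = -10 (p = -8 - 2 = -10)
q(I) = 10
n(X) = -8/(6 + X) (n(X) = 4*((-5 + 3*1)/(X + 6)) = 4*((-5 + 3)/(6 + X)) = 4*(-2/(6 + X)) = -8/(6 + X))
188*n(q(p)) = 188*(-8/(6 + 10)) = 188*(-8/16) = 188*(-8*1/16) = 188*(-½) = -94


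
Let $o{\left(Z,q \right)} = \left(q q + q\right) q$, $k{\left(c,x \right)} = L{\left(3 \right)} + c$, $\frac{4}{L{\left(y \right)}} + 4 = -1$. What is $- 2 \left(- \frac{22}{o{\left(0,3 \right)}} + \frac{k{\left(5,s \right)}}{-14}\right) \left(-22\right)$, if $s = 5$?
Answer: $- \frac{1804}{45} \approx -40.089$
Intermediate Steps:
$L{\left(y \right)} = - \frac{4}{5}$ ($L{\left(y \right)} = \frac{4}{-4 - 1} = \frac{4}{-5} = 4 \left(- \frac{1}{5}\right) = - \frac{4}{5}$)
$k{\left(c,x \right)} = - \frac{4}{5} + c$
$o{\left(Z,q \right)} = q \left(q + q^{2}\right)$ ($o{\left(Z,q \right)} = \left(q^{2} + q\right) q = \left(q + q^{2}\right) q = q \left(q + q^{2}\right)$)
$- 2 \left(- \frac{22}{o{\left(0,3 \right)}} + \frac{k{\left(5,s \right)}}{-14}\right) \left(-22\right) = - 2 \left(- \frac{22}{3^{2} \left(1 + 3\right)} + \frac{- \frac{4}{5} + 5}{-14}\right) \left(-22\right) = - 2 \left(- \frac{22}{9 \cdot 4} + \frac{21}{5} \left(- \frac{1}{14}\right)\right) \left(-22\right) = - 2 \left(- \frac{22}{36} - \frac{3}{10}\right) \left(-22\right) = - 2 \left(\left(-22\right) \frac{1}{36} - \frac{3}{10}\right) \left(-22\right) = - 2 \left(- \frac{11}{18} - \frac{3}{10}\right) \left(-22\right) = \left(-2\right) \left(- \frac{41}{45}\right) \left(-22\right) = \frac{82}{45} \left(-22\right) = - \frac{1804}{45}$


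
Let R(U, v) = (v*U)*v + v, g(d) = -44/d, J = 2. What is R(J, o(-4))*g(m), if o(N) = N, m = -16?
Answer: 77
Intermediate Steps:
R(U, v) = v + U*v² (R(U, v) = (U*v)*v + v = U*v² + v = v + U*v²)
R(J, o(-4))*g(m) = (-4*(1 + 2*(-4)))*(-44/(-16)) = (-4*(1 - 8))*(-44*(-1/16)) = -4*(-7)*(11/4) = 28*(11/4) = 77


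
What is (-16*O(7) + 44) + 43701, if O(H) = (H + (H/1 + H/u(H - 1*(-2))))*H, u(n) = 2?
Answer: 41785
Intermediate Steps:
O(H) = 5*H**2/2 (O(H) = (H + (H/1 + H/2))*H = (H + (H*1 + H*(1/2)))*H = (H + (H + H/2))*H = (H + 3*H/2)*H = (5*H/2)*H = 5*H**2/2)
(-16*O(7) + 44) + 43701 = (-40*7**2 + 44) + 43701 = (-40*49 + 44) + 43701 = (-16*245/2 + 44) + 43701 = (-1960 + 44) + 43701 = -1916 + 43701 = 41785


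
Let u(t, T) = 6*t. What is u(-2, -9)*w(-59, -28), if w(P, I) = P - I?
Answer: 372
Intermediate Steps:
u(-2, -9)*w(-59, -28) = (6*(-2))*(-59 - 1*(-28)) = -12*(-59 + 28) = -12*(-31) = 372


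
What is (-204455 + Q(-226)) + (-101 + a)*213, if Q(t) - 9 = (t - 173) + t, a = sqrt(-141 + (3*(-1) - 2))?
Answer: -226584 + 213*I*sqrt(146) ≈ -2.2658e+5 + 2573.7*I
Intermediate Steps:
a = I*sqrt(146) (a = sqrt(-141 + (-3 - 2)) = sqrt(-141 - 5) = sqrt(-146) = I*sqrt(146) ≈ 12.083*I)
Q(t) = -164 + 2*t (Q(t) = 9 + ((t - 173) + t) = 9 + ((-173 + t) + t) = 9 + (-173 + 2*t) = -164 + 2*t)
(-204455 + Q(-226)) + (-101 + a)*213 = (-204455 + (-164 + 2*(-226))) + (-101 + I*sqrt(146))*213 = (-204455 + (-164 - 452)) + (-21513 + 213*I*sqrt(146)) = (-204455 - 616) + (-21513 + 213*I*sqrt(146)) = -205071 + (-21513 + 213*I*sqrt(146)) = -226584 + 213*I*sqrt(146)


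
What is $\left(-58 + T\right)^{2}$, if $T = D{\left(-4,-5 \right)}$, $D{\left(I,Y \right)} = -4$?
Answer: $3844$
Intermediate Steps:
$T = -4$
$\left(-58 + T\right)^{2} = \left(-58 - 4\right)^{2} = \left(-62\right)^{2} = 3844$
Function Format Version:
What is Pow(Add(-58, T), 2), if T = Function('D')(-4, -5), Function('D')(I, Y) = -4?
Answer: 3844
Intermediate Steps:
T = -4
Pow(Add(-58, T), 2) = Pow(Add(-58, -4), 2) = Pow(-62, 2) = 3844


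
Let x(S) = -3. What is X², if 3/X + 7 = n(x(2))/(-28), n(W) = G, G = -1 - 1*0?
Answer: 784/4225 ≈ 0.18556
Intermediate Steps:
G = -1 (G = -1 + 0 = -1)
n(W) = -1
X = -28/65 (X = 3/(-7 - 1/(-28)) = 3/(-7 - 1*(-1/28)) = 3/(-7 + 1/28) = 3/(-195/28) = 3*(-28/195) = -28/65 ≈ -0.43077)
X² = (-28/65)² = 784/4225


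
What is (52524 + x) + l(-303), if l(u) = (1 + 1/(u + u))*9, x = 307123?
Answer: 72650509/202 ≈ 3.5966e+5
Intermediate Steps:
l(u) = 9 + 9/(2*u) (l(u) = (1 + 1/(2*u))*9 = 9 + 9/(2*u))
(52524 + x) + l(-303) = (52524 + 307123) + (9 + (9/2)/(-303)) = 359647 + (9 + (9/2)*(-1/303)) = 359647 + (9 - 3/202) = 359647 + 1815/202 = 72650509/202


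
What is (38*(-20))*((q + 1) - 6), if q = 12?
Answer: -5320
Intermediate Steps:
(38*(-20))*((q + 1) - 6) = (38*(-20))*((12 + 1) - 6) = -760*(13 - 6) = -760*7 = -5320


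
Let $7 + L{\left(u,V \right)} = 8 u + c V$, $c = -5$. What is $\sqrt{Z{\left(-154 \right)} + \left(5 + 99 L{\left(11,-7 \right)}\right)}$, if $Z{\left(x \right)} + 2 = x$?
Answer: $\sqrt{11333} \approx 106.46$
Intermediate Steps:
$Z{\left(x \right)} = -2 + x$
$L{\left(u,V \right)} = -7 - 5 V + 8 u$ ($L{\left(u,V \right)} = -7 - \left(- 8 u + 5 V\right) = -7 - 5 V + 8 u$)
$\sqrt{Z{\left(-154 \right)} + \left(5 + 99 L{\left(11,-7 \right)}\right)} = \sqrt{\left(-2 - 154\right) + \left(5 + 99 \left(-7 - -35 + 8 \cdot 11\right)\right)} = \sqrt{-156 + \left(5 + 99 \left(-7 + 35 + 88\right)\right)} = \sqrt{-156 + \left(5 + 99 \cdot 116\right)} = \sqrt{-156 + \left(5 + 11484\right)} = \sqrt{-156 + 11489} = \sqrt{11333}$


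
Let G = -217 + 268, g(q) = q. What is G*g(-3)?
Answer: -153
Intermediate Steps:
G = 51
G*g(-3) = 51*(-3) = -153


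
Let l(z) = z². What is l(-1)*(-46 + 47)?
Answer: 1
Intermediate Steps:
l(-1)*(-46 + 47) = (-1)²*(-46 + 47) = 1*1 = 1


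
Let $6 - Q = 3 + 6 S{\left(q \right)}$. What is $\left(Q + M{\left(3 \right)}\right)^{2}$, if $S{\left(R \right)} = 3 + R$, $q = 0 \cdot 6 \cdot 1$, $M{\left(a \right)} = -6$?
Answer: $441$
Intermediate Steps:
$q = 0$ ($q = 0 \cdot 1 = 0$)
$Q = -15$ ($Q = 6 - \left(3 + 6 \left(3 + 0\right)\right) = 6 - \left(3 + 6 \cdot 3\right) = 6 - \left(3 + 18\right) = 6 - 21 = -15$)
$\left(Q + M{\left(3 \right)}\right)^{2} = \left(-15 - 6\right)^{2} = \left(-21\right)^{2} = 441$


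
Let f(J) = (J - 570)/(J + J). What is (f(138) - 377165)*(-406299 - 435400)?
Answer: 7301596577869/23 ≈ 3.1746e+11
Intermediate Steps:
f(J) = (-570 + J)/(2*J) (f(J) = (-570 + J)/((2*J)) = (-570 + J)*(1/(2*J)) = (-570 + J)/(2*J))
(f(138) - 377165)*(-406299 - 435400) = ((½)*(-570 + 138)/138 - 377165)*(-406299 - 435400) = ((½)*(1/138)*(-432) - 377165)*(-841699) = (-36/23 - 377165)*(-841699) = -8674831/23*(-841699) = 7301596577869/23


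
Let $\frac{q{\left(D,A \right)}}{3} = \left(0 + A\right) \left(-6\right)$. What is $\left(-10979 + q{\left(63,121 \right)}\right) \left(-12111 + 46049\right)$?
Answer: $-446522266$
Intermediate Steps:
$q{\left(D,A \right)} = - 18 A$ ($q{\left(D,A \right)} = 3 \left(0 + A\right) \left(-6\right) = 3 A \left(-6\right) = 3 \left(- 6 A\right) = - 18 A$)
$\left(-10979 + q{\left(63,121 \right)}\right) \left(-12111 + 46049\right) = \left(-10979 - 2178\right) \left(-12111 + 46049\right) = \left(-10979 - 2178\right) 33938 = \left(-13157\right) 33938 = -446522266$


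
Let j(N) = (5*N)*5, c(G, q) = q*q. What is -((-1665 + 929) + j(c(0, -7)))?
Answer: -489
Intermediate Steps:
c(G, q) = q²
j(N) = 25*N
-((-1665 + 929) + j(c(0, -7))) = -((-1665 + 929) + 25*(-7)²) = -(-736 + 25*49) = -(-736 + 1225) = -1*489 = -489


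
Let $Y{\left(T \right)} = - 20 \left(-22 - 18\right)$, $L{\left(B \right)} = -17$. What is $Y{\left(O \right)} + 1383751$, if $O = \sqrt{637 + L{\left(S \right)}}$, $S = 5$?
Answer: $1384551$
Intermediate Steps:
$O = 2 \sqrt{155}$ ($O = \sqrt{637 - 17} = \sqrt{620} = 2 \sqrt{155} \approx 24.9$)
$Y{\left(T \right)} = 800$ ($Y{\left(T \right)} = \left(-20\right) \left(-40\right) = 800$)
$Y{\left(O \right)} + 1383751 = 800 + 1383751 = 1384551$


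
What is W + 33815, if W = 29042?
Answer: 62857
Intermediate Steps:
W + 33815 = 29042 + 33815 = 62857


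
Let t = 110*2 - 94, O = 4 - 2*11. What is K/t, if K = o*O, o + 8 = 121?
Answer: -113/7 ≈ -16.143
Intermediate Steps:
o = 113 (o = -8 + 121 = 113)
O = -18 (O = 4 - 22 = -18)
K = -2034 (K = 113*(-18) = -2034)
t = 126 (t = 220 - 94 = 126)
K/t = -2034/126 = -2034*1/126 = -113/7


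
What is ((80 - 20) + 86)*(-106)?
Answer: -15476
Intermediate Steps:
((80 - 20) + 86)*(-106) = (60 + 86)*(-106) = 146*(-106) = -15476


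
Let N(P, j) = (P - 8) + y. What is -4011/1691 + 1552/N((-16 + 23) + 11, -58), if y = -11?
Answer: -2628443/1691 ≈ -1554.4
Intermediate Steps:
N(P, j) = -19 + P (N(P, j) = (P - 8) - 11 = (-8 + P) - 11 = -19 + P)
-4011/1691 + 1552/N((-16 + 23) + 11, -58) = -4011/1691 + 1552/(-19 + ((-16 + 23) + 11)) = -4011*1/1691 + 1552/(-19 + (7 + 11)) = -4011/1691 + 1552/(-19 + 18) = -4011/1691 + 1552/(-1) = -4011/1691 + 1552*(-1) = -4011/1691 - 1552 = -2628443/1691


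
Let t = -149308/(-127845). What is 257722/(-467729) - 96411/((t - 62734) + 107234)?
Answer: -7231315989497431/2661028058904032 ≈ -2.7175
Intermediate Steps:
t = 149308/127845 (t = -149308*(-1/127845) = 149308/127845 ≈ 1.1679)
257722/(-467729) - 96411/((t - 62734) + 107234) = 257722/(-467729) - 96411/((149308/127845 - 62734) + 107234) = 257722*(-1/467729) - 96411/(-8020078922/127845 + 107234) = -257722/467729 - 96411/5689251808/127845 = -257722/467729 - 96411*127845/5689251808 = -257722/467729 - 12325664295/5689251808 = -7231315989497431/2661028058904032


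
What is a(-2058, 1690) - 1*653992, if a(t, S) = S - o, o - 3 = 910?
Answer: -653215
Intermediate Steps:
o = 913 (o = 3 + 910 = 913)
a(t, S) = -913 + S (a(t, S) = S - 1*913 = S - 913 = -913 + S)
a(-2058, 1690) - 1*653992 = (-913 + 1690) - 1*653992 = 777 - 653992 = -653215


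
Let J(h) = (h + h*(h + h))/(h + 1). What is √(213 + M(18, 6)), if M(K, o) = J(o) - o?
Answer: √10689/7 ≈ 14.770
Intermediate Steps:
J(h) = (h + 2*h²)/(1 + h) (J(h) = (h + h*(2*h))/(1 + h) = (h + 2*h²)/(1 + h))
M(K, o) = -o + o*(1 + 2*o)/(1 + o) (M(K, o) = o*(1 + 2*o)/(1 + o) - o = -o + o*(1 + 2*o)/(1 + o))
√(213 + M(18, 6)) = √(213 + 6²/(1 + 6)) = √(213 + 36/7) = √(1527/7) = √10689/7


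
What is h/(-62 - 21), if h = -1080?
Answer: 1080/83 ≈ 13.012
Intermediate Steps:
h/(-62 - 21) = -1080/(-62 - 21) = -1080/(-83) = -1080*(-1/83) = 1080/83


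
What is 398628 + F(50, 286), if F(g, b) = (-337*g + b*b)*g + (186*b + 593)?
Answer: 3699717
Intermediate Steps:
F(g, b) = 593 + 186*b + g*(b² - 337*g) (F(g, b) = (-337*g + b²)*g + (593 + 186*b) = (b² - 337*g)*g + (593 + 186*b) = g*(b² - 337*g) + (593 + 186*b) = 593 + 186*b + g*(b² - 337*g))
398628 + F(50, 286) = 398628 + (593 - 337*50² + 186*286 + 50*286²) = 398628 + (593 - 337*2500 + 53196 + 50*81796) = 398628 + (593 - 842500 + 53196 + 4089800) = 398628 + 3301089 = 3699717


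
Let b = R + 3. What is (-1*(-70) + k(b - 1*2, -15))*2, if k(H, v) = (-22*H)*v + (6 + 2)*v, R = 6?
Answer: 4520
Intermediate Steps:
b = 9 (b = 6 + 3 = 9)
k(H, v) = 8*v - 22*H*v (k(H, v) = -22*H*v + 8*v = 8*v - 22*H*v)
(-1*(-70) + k(b - 1*2, -15))*2 = (-1*(-70) + 2*(-15)*(4 - 11*(9 - 1*2)))*2 = (70 + 2*(-15)*(4 - 11*(9 - 2)))*2 = (70 + 2*(-15)*(4 - 11*7))*2 = (70 + 2*(-15)*(4 - 77))*2 = (70 + 2*(-15)*(-73))*2 = (70 + 2190)*2 = 2260*2 = 4520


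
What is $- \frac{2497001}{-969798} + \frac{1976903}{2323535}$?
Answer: $\frac{7719065794129}{2253359595930} \approx 3.4256$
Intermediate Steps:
$- \frac{2497001}{-969798} + \frac{1976903}{2323535} = \left(-2497001\right) \left(- \frac{1}{969798}\right) + 1976903 \cdot \frac{1}{2323535} = \frac{2497001}{969798} + \frac{1976903}{2323535} = \frac{7719065794129}{2253359595930}$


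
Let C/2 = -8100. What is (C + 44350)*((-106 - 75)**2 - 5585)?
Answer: 765004400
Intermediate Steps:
C = -16200 (C = 2*(-8100) = -16200)
(C + 44350)*((-106 - 75)**2 - 5585) = (-16200 + 44350)*((-106 - 75)**2 - 5585) = 28150*((-181)**2 - 5585) = 28150*(32761 - 5585) = 28150*27176 = 765004400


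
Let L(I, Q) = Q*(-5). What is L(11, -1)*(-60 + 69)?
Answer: 45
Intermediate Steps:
L(I, Q) = -5*Q
L(11, -1)*(-60 + 69) = (-5*(-1))*(-60 + 69) = 5*9 = 45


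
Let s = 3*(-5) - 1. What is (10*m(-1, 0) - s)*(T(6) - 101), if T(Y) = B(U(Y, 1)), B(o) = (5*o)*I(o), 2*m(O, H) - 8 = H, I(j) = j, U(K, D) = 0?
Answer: -5656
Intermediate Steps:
s = -16 (s = -15 - 1 = -16)
m(O, H) = 4 + H/2
B(o) = 5*o² (B(o) = (5*o)*o = 5*o²)
T(Y) = 0 (T(Y) = 5*0² = 5*0 = 0)
(10*m(-1, 0) - s)*(T(6) - 101) = (10*(4 + (½)*0) - 1*(-16))*(0 - 101) = (10*(4 + 0) + 16)*(-101) = (10*4 + 16)*(-101) = (40 + 16)*(-101) = 56*(-101) = -5656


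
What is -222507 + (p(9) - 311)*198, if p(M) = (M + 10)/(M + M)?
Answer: -283876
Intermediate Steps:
p(M) = (10 + M)/(2*M) (p(M) = (10 + M)/((2*M)) = (10 + M)*(1/(2*M)) = (10 + M)/(2*M))
-222507 + (p(9) - 311)*198 = -222507 + ((1/2)*(10 + 9)/9 - 311)*198 = -222507 + ((1/2)*(1/9)*19 - 311)*198 = -222507 + (19/18 - 311)*198 = -222507 - 5579/18*198 = -222507 - 61369 = -283876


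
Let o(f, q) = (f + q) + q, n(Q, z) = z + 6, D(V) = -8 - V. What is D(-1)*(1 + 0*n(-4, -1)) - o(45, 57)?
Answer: -166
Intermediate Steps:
n(Q, z) = 6 + z
o(f, q) = f + 2*q
D(-1)*(1 + 0*n(-4, -1)) - o(45, 57) = (-8 - 1*(-1))*(1 + 0*(6 - 1)) - (45 + 2*57) = (-8 + 1)*(1 + 0*5) - (45 + 114) = -7*(1 + 0) - 1*159 = -7*1 - 159 = -7 - 159 = -166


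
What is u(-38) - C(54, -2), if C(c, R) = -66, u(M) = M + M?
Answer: -10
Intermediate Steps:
u(M) = 2*M
u(-38) - C(54, -2) = 2*(-38) - 1*(-66) = -76 + 66 = -10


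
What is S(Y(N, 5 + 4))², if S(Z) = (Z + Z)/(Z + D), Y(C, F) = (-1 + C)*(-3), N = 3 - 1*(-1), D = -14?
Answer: 324/529 ≈ 0.61248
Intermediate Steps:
N = 4 (N = 3 + 1 = 4)
Y(C, F) = 3 - 3*C
S(Z) = 2*Z/(-14 + Z) (S(Z) = (Z + Z)/(Z - 14) = (2*Z)/(-14 + Z) = 2*Z/(-14 + Z))
S(Y(N, 5 + 4))² = (2*(3 - 3*4)/(-14 + (3 - 3*4)))² = (2*(3 - 12)/(-14 + (3 - 12)))² = (2*(-9)/(-14 - 9))² = (2*(-9)/(-23))² = (2*(-9)*(-1/23))² = (18/23)² = 324/529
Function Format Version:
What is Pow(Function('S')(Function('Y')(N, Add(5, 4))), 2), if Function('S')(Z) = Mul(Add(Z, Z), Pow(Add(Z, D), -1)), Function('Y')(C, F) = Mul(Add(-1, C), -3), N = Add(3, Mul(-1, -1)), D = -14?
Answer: Rational(324, 529) ≈ 0.61248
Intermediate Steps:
N = 4 (N = Add(3, 1) = 4)
Function('Y')(C, F) = Add(3, Mul(-3, C))
Function('S')(Z) = Mul(2, Z, Pow(Add(-14, Z), -1)) (Function('S')(Z) = Mul(Add(Z, Z), Pow(Add(Z, -14), -1)) = Mul(Mul(2, Z), Pow(Add(-14, Z), -1)) = Mul(2, Z, Pow(Add(-14, Z), -1)))
Pow(Function('S')(Function('Y')(N, Add(5, 4))), 2) = Pow(Mul(2, Add(3, Mul(-3, 4)), Pow(Add(-14, Add(3, Mul(-3, 4))), -1)), 2) = Pow(Mul(2, Add(3, -12), Pow(Add(-14, Add(3, -12)), -1)), 2) = Pow(Mul(2, -9, Pow(Add(-14, -9), -1)), 2) = Pow(Mul(2, -9, Pow(-23, -1)), 2) = Pow(Mul(2, -9, Rational(-1, 23)), 2) = Pow(Rational(18, 23), 2) = Rational(324, 529)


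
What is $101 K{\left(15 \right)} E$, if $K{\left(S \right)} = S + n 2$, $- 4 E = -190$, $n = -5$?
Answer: $\frac{47975}{2} \approx 23988.0$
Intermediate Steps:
$E = \frac{95}{2}$ ($E = \left(- \frac{1}{4}\right) \left(-190\right) = \frac{95}{2} \approx 47.5$)
$K{\left(S \right)} = -10 + S$ ($K{\left(S \right)} = S - 10 = -10 + S$)
$101 K{\left(15 \right)} E = 101 \left(-10 + 15\right) \frac{95}{2} = 101 \cdot 5 \cdot \frac{95}{2} = 505 \cdot \frac{95}{2} = \frac{47975}{2}$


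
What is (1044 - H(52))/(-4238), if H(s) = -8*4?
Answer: -538/2119 ≈ -0.25389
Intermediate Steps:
H(s) = -32
(1044 - H(52))/(-4238) = (1044 - 1*(-32))/(-4238) = (1044 + 32)*(-1/4238) = 1076*(-1/4238) = -538/2119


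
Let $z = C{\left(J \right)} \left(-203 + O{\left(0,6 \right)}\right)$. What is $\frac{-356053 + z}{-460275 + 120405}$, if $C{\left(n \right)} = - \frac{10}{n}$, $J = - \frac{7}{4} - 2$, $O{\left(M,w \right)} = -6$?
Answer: $\frac{1069831}{1019610} \approx 1.0493$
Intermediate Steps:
$J = - \frac{15}{4}$ ($J = \left(-7\right) \frac{1}{4} - 2 = - \frac{7}{4} - 2 = - \frac{15}{4} \approx -3.75$)
$z = - \frac{1672}{3}$ ($z = - \frac{10}{- \frac{15}{4}} \left(-203 - 6\right) = \left(-10\right) \left(- \frac{4}{15}\right) \left(-209\right) = \frac{8}{3} \left(-209\right) = - \frac{1672}{3} \approx -557.33$)
$\frac{-356053 + z}{-460275 + 120405} = \frac{-356053 - \frac{1672}{3}}{-460275 + 120405} = - \frac{1069831}{3 \left(-339870\right)} = \left(- \frac{1069831}{3}\right) \left(- \frac{1}{339870}\right) = \frac{1069831}{1019610}$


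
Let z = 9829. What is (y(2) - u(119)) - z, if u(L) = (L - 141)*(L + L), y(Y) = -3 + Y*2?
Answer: -4592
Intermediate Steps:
y(Y) = -3 + 2*Y
u(L) = 2*L*(-141 + L) (u(L) = (-141 + L)*(2*L) = 2*L*(-141 + L))
(y(2) - u(119)) - z = ((-3 + 2*2) - 2*119*(-141 + 119)) - 1*9829 = ((-3 + 4) - 2*119*(-22)) - 9829 = (1 - 1*(-5236)) - 9829 = (1 + 5236) - 9829 = 5237 - 9829 = -4592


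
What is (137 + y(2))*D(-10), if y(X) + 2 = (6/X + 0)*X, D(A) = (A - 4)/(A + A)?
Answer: 987/10 ≈ 98.700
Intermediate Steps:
D(A) = (-4 + A)/(2*A) (D(A) = (-4 + A)/((2*A)) = (-4 + A)*(1/(2*A)) = (-4 + A)/(2*A))
y(X) = 4 (y(X) = -2 + (6/X + 0)*X = -2 + (6/X)*X = -2 + 6 = 4)
(137 + y(2))*D(-10) = (137 + 4)*((½)*(-4 - 10)/(-10)) = 141*((½)*(-⅒)*(-14)) = 141*(7/10) = 987/10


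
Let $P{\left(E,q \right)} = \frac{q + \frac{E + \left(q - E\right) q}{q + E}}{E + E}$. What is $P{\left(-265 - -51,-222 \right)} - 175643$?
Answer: $- \frac{16388145295}{93304} \approx -1.7564 \cdot 10^{5}$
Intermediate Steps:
$P{\left(E,q \right)} = \frac{q + \frac{E + q \left(q - E\right)}{E + q}}{2 E}$
$P{\left(-265 - -51,-222 \right)} - 175643 = \frac{\left(-222\right)^{2} + \frac{-265 - -51}{2}}{\left(-265 - -51\right) \left(\left(-265 - -51\right) - 222\right)} - 175643 = \frac{49284 + \frac{-265 + 51}{2}}{\left(-265 + 51\right) \left(\left(-265 + 51\right) - 222\right)} - 175643 = \frac{49284 + \frac{1}{2} \left(-214\right)}{\left(-214\right) \left(-214 - 222\right)} - 175643 = - \frac{49284 - 107}{214 \left(-436\right)} - 175643 = \left(- \frac{1}{214}\right) \left(- \frac{1}{436}\right) 49177 - 175643 = \frac{49177}{93304} - 175643 = - \frac{16388145295}{93304}$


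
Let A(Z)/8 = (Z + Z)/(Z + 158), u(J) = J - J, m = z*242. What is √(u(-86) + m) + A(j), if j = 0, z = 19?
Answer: 11*√38 ≈ 67.809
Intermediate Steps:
m = 4598 (m = 19*242 = 4598)
u(J) = 0
A(Z) = 16*Z/(158 + Z) (A(Z) = 8*((Z + Z)/(Z + 158)) = 8*((2*Z)/(158 + Z)) = 8*(2*Z/(158 + Z)) = 16*Z/(158 + Z))
√(u(-86) + m) + A(j) = √(0 + 4598) + 16*0/(158 + 0) = √4598 + 16*0/158 = 11*√38 + 16*0*(1/158) = 11*√38 + 0 = 11*√38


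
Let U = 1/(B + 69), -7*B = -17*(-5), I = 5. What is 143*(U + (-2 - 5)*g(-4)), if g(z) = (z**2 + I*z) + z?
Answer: 3188185/398 ≈ 8010.5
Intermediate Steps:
B = -85/7 (B = -(-17)*(-5)/7 = -1/7*85 = -85/7 ≈ -12.143)
U = 7/398 (U = 1/(-85/7 + 69) = 1/(398/7) = 7/398 ≈ 0.017588)
g(z) = z**2 + 6*z (g(z) = (z**2 + 5*z) + z = z**2 + 6*z)
143*(U + (-2 - 5)*g(-4)) = 143*(7/398 + (-2 - 5)*(-4*(6 - 4))) = 143*(7/398 - (-28)*2) = 143*(7/398 - 7*(-8)) = 143*(7/398 + 56) = 143*(22295/398) = 3188185/398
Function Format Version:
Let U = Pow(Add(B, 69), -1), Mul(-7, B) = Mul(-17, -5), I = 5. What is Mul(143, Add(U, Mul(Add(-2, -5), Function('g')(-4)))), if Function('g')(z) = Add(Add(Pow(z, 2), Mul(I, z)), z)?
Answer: Rational(3188185, 398) ≈ 8010.5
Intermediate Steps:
B = Rational(-85, 7) (B = Mul(Rational(-1, 7), Mul(-17, -5)) = Mul(Rational(-1, 7), 85) = Rational(-85, 7) ≈ -12.143)
U = Rational(7, 398) (U = Pow(Add(Rational(-85, 7), 69), -1) = Pow(Rational(398, 7), -1) = Rational(7, 398) ≈ 0.017588)
Function('g')(z) = Add(Pow(z, 2), Mul(6, z)) (Function('g')(z) = Add(Add(Pow(z, 2), Mul(5, z)), z) = Add(Pow(z, 2), Mul(6, z)))
Mul(143, Add(U, Mul(Add(-2, -5), Function('g')(-4)))) = Mul(143, Add(Rational(7, 398), Mul(Add(-2, -5), Mul(-4, Add(6, -4))))) = Mul(143, Add(Rational(7, 398), Mul(-7, Mul(-4, 2)))) = Mul(143, Add(Rational(7, 398), Mul(-7, -8))) = Mul(143, Add(Rational(7, 398), 56)) = Mul(143, Rational(22295, 398)) = Rational(3188185, 398)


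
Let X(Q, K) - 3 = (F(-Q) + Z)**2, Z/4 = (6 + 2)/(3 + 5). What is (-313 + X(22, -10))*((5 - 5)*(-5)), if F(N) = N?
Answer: 0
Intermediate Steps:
Z = 4 (Z = 4*((6 + 2)/(3 + 5)) = 4*(8/8) = 4*(8*(1/8)) = 4*1 = 4)
X(Q, K) = 3 + (4 - Q)**2 (X(Q, K) = 3 + (-Q + 4)**2 = 3 + (4 - Q)**2)
(-313 + X(22, -10))*((5 - 5)*(-5)) = (-313 + (3 + (-4 + 22)**2))*((5 - 5)*(-5)) = (-313 + (3 + 18**2))*(0*(-5)) = (-313 + (3 + 324))*0 = (-313 + 327)*0 = 14*0 = 0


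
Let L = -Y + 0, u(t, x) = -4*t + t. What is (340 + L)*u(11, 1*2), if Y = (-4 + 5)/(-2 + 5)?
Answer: -11209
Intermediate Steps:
Y = ⅓ (Y = 1/3 = 1*(⅓) = ⅓ ≈ 0.33333)
u(t, x) = -3*t
L = -⅓ (L = -1*⅓ + 0 = -⅓ + 0 = -⅓ ≈ -0.33333)
(340 + L)*u(11, 1*2) = (340 - ⅓)*(-3*11) = (1019/3)*(-33) = -11209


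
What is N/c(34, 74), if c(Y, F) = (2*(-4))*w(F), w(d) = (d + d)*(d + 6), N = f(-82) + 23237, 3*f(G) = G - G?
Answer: -23237/94720 ≈ -0.24532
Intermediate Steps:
f(G) = 0 (f(G) = (G - G)/3 = (⅓)*0 = 0)
N = 23237 (N = 0 + 23237 = 23237)
w(d) = 2*d*(6 + d) (w(d) = (2*d)*(6 + d) = 2*d*(6 + d))
c(Y, F) = -16*F*(6 + F) (c(Y, F) = (2*(-4))*(2*F*(6 + F)) = -16*F*(6 + F))
N/c(34, 74) = 23237/((-16*74*(6 + 74))) = 23237/((-16*74*80)) = 23237/(-94720) = 23237*(-1/94720) = -23237/94720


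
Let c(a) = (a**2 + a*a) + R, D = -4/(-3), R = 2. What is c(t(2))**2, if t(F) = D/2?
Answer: 676/81 ≈ 8.3457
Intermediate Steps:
D = 4/3 (D = -4*(-1/3) = 4/3 ≈ 1.3333)
t(F) = 2/3 (t(F) = (4/3)/2 = (4/3)*(1/2) = 2/3)
c(a) = 2 + 2*a**2 (c(a) = (a**2 + a*a) + 2 = (a**2 + a**2) + 2 = 2*a**2 + 2 = 2 + 2*a**2)
c(t(2))**2 = (2 + 2*(2/3)**2)**2 = (2 + 2*(4/9))**2 = (2 + 8/9)**2 = (26/9)**2 = 676/81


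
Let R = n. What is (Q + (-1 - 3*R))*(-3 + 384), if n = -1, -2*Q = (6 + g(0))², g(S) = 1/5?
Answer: -328041/50 ≈ -6560.8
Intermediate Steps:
g(S) = ⅕
Q = -961/50 (Q = -(6 + ⅕)²/2 = -(31/5)²/2 = -½*961/25 = -961/50 ≈ -19.220)
R = -1
(Q + (-1 - 3*R))*(-3 + 384) = (-961/50 + (-1 - 3*(-1)))*(-3 + 384) = (-961/50 + (-1 + 3))*381 = (-961/50 + 2)*381 = -861/50*381 = -328041/50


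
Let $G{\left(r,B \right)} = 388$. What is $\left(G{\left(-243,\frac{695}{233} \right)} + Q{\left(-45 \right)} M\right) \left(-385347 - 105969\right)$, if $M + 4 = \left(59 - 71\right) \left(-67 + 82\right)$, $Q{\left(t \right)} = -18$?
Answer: $-1817869200$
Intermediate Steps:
$M = -184$ ($M = -4 + \left(59 - 71\right) \left(-67 + 82\right) = -4 - 180 = -184$)
$\left(G{\left(-243,\frac{695}{233} \right)} + Q{\left(-45 \right)} M\right) \left(-385347 - 105969\right) = \left(388 - -3312\right) \left(-385347 - 105969\right) = \left(388 + 3312\right) \left(-491316\right) = 3700 \left(-491316\right) = -1817869200$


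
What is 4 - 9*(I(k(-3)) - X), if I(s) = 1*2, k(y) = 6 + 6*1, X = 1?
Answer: -5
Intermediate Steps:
k(y) = 12 (k(y) = 6 + 6 = 12)
I(s) = 2
4 - 9*(I(k(-3)) - X) = 4 - 9*(2 - 1*1) = 4 - 9*(2 - 1) = 4 - 9*1 = 4 - 9 = -5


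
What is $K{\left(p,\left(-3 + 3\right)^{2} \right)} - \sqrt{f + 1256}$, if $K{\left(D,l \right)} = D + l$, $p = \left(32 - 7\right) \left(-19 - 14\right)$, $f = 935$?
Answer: $-825 - \sqrt{2191} \approx -871.81$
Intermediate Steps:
$p = -825$ ($p = 25 \left(-33\right) = -825$)
$K{\left(p,\left(-3 + 3\right)^{2} \right)} - \sqrt{f + 1256} = \left(-825 + \left(-3 + 3\right)^{2}\right) - \sqrt{935 + 1256} = \left(-825 + 0^{2}\right) - \sqrt{2191} = \left(-825 + 0\right) - \sqrt{2191} = -825 - \sqrt{2191}$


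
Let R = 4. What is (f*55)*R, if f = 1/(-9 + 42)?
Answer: 20/3 ≈ 6.6667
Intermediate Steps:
f = 1/33 ≈ 0.030303
(f*55)*R = ((1/33)*55)*4 = (5/3)*4 = 20/3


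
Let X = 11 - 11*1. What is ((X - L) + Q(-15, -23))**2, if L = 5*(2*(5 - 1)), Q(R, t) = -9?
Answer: 2401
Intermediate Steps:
X = 0 (X = 11 - 11 = 0)
L = 40 (L = 5*(2*4) = 5*8 = 40)
((X - L) + Q(-15, -23))**2 = ((0 - 1*40) - 9)**2 = ((0 - 40) - 9)**2 = (-40 - 9)**2 = (-49)**2 = 2401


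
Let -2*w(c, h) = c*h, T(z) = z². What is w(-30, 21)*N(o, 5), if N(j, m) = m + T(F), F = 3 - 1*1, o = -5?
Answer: 2835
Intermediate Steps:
F = 2 (F = 3 - 1 = 2)
w(c, h) = -c*h/2
N(j, m) = 4 + m (N(j, m) = m + 2² = m + 4 = 4 + m)
w(-30, 21)*N(o, 5) = (-½*(-30)*21)*(4 + 5) = 315*9 = 2835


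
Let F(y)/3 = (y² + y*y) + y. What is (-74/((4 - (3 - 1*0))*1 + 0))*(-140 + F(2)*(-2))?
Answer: 14800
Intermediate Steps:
F(y) = 3*y + 6*y² (F(y) = 3*((y² + y*y) + y) = 3*((y² + y²) + y) = 3*(2*y² + y) = 3*(y + 2*y²) = 3*y + 6*y²)
(-74/((4 - (3 - 1*0))*1 + 0))*(-140 + F(2)*(-2)) = (-74/((4 - (3 - 1*0))*1 + 0))*(-140 + (3*2*(1 + 2*2))*(-2)) = (-74/((4 - (3 + 0))*1 + 0))*(-140 + (3*2*(1 + 4))*(-2)) = (-74/((4 - 1*3)*1 + 0))*(-140 + (3*2*5)*(-2)) = (-74/((4 - 3)*1 + 0))*(-140 + 30*(-2)) = (-74/(1*1 + 0))*(-140 - 60) = -74/(1 + 0)*(-200) = -74/1*(-200) = -74*1*(-200) = -74*(-200) = 14800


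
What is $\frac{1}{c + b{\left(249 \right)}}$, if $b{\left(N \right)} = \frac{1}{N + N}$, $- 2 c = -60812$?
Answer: $\frac{498}{15142189} \approx 3.2888 \cdot 10^{-5}$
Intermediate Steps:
$c = 30406$ ($c = \left(- \frac{1}{2}\right) \left(-60812\right) = 30406$)
$b{\left(N \right)} = \frac{1}{2 N}$
$\frac{1}{c + b{\left(249 \right)}} = \frac{1}{30406 + \frac{1}{2 \cdot 249}} = \frac{1}{30406 + \frac{1}{2} \cdot \frac{1}{249}} = \frac{1}{30406 + \frac{1}{498}} = \frac{1}{\frac{15142189}{498}} = \frac{498}{15142189}$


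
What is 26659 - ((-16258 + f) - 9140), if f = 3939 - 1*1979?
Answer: 50097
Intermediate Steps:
f = 1960 (f = 3939 - 1979 = 1960)
26659 - ((-16258 + f) - 9140) = 26659 - ((-16258 + 1960) - 9140) = 26659 - (-14298 - 9140) = 26659 - 1*(-23438) = 26659 + 23438 = 50097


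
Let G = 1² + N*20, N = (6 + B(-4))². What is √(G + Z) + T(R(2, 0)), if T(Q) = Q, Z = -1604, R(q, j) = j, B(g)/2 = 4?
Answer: √2317 ≈ 48.135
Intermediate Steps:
B(g) = 8 (B(g) = 2*4 = 8)
N = 196 (N = (6 + 8)² = 14² = 196)
G = 3921 (G = 1² + 196*20 = 1 + 3920 = 3921)
√(G + Z) + T(R(2, 0)) = √(3921 - 1604) + 0 = √2317 + 0 = √2317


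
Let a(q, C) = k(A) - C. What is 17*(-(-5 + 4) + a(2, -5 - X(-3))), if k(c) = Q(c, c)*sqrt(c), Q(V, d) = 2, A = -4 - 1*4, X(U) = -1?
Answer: 85 + 68*I*sqrt(2) ≈ 85.0 + 96.167*I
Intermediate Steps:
A = -8 (A = -4 - 4 = -8)
k(c) = 2*sqrt(c)
a(q, C) = -C + 4*I*sqrt(2) (a(q, C) = 2*sqrt(-8) - C = 2*(2*I*sqrt(2)) - C = 4*I*sqrt(2) - C = -C + 4*I*sqrt(2))
17*(-(-5 + 4) + a(2, -5 - X(-3))) = 17*(-(-5 + 4) + (-(-5 - 1*(-1)) + 4*I*sqrt(2))) = 17*(-1*(-1) + (-(-5 + 1) + 4*I*sqrt(2))) = 17*(1 + (-1*(-4) + 4*I*sqrt(2))) = 17*(1 + (4 + 4*I*sqrt(2))) = 17*(5 + 4*I*sqrt(2)) = 85 + 68*I*sqrt(2)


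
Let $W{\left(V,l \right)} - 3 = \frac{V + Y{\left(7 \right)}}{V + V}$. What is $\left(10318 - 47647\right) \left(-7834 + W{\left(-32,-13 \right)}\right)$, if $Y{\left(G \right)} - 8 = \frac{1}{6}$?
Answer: $\frac{37415615723}{128} \approx 2.9231 \cdot 10^{8}$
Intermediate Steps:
$Y{\left(G \right)} = \frac{49}{6}$ ($Y{\left(G \right)} = 8 + \frac{1}{6} = \frac{49}{6}$)
$W{\left(V,l \right)} = 3 + \frac{\frac{49}{6} + V}{2 V}$ ($W{\left(V,l \right)} = 3 + \frac{V + \frac{49}{6}}{V + V} = 3 + \frac{\frac{49}{6} + V}{2 V}$)
$\left(10318 - 47647\right) \left(-7834 + W{\left(-32,-13 \right)}\right) = \left(10318 - 47647\right) \left(-7834 + \frac{7 \left(7 + 6 \left(-32\right)\right)}{12 \left(-32\right)}\right) = - 37329 \left(-7834 + \frac{7}{12} \left(- \frac{1}{32}\right) \left(7 - 192\right)\right) = - 37329 \left(-7834 + \frac{7}{12} \left(- \frac{1}{32}\right) \left(-185\right)\right) = - 37329 \left(-7834 + \frac{1295}{384}\right) = \left(-37329\right) \left(- \frac{3006961}{384}\right) = \frac{37415615723}{128}$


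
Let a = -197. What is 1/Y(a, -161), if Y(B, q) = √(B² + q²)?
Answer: √64730/64730 ≈ 0.0039305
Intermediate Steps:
1/Y(a, -161) = 1/(√((-197)² + (-161)²)) = 1/(√(38809 + 25921)) = 1/(√64730) = √64730/64730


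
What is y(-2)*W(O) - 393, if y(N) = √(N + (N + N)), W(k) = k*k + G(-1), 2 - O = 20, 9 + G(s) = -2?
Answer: -393 + 313*I*√6 ≈ -393.0 + 766.69*I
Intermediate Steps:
G(s) = -11 (G(s) = -9 - 2 = -11)
O = -18 (O = 2 - 1*20 = 2 - 20 = -18)
W(k) = -11 + k² (W(k) = k*k - 11 = k² - 11 = -11 + k²)
y(N) = √3*√N (y(N) = √(N + 2*N) = √(3*N) = √3*√N)
y(-2)*W(O) - 393 = (√3*√(-2))*(-11 + (-18)²) - 393 = (√3*(I*√2))*(-11 + 324) - 393 = (I*√6)*313 - 393 = 313*I*√6 - 393 = -393 + 313*I*√6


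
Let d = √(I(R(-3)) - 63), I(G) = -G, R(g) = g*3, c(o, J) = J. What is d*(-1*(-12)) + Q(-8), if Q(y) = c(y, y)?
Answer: -8 + 36*I*√6 ≈ -8.0 + 88.182*I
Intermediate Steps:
Q(y) = y
R(g) = 3*g
d = 3*I*√6 (d = √(-3*(-3) - 63) = √(-1*(-9) - 63) = √(9 - 63) = √(-54) = 3*I*√6 ≈ 7.3485*I)
d*(-1*(-12)) + Q(-8) = (3*I*√6)*(-1*(-12)) - 8 = (3*I*√6)*12 - 8 = 36*I*√6 - 8 = -8 + 36*I*√6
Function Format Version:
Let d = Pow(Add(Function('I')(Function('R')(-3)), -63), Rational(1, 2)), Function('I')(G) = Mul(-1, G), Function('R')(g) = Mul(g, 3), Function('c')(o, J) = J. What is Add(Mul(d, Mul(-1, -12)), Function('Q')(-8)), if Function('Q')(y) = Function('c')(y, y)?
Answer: Add(-8, Mul(36, I, Pow(6, Rational(1, 2)))) ≈ Add(-8.0000, Mul(88.182, I))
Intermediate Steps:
Function('Q')(y) = y
Function('R')(g) = Mul(3, g)
d = Mul(3, I, Pow(6, Rational(1, 2))) (d = Pow(Add(Mul(-1, Mul(3, -3)), -63), Rational(1, 2)) = Pow(Add(Mul(-1, -9), -63), Rational(1, 2)) = Pow(Add(9, -63), Rational(1, 2)) = Pow(-54, Rational(1, 2)) = Mul(3, I, Pow(6, Rational(1, 2))) ≈ Mul(7.3485, I))
Add(Mul(d, Mul(-1, -12)), Function('Q')(-8)) = Add(Mul(Mul(3, I, Pow(6, Rational(1, 2))), Mul(-1, -12)), -8) = Add(Mul(Mul(3, I, Pow(6, Rational(1, 2))), 12), -8) = Add(Mul(36, I, Pow(6, Rational(1, 2))), -8) = Add(-8, Mul(36, I, Pow(6, Rational(1, 2))))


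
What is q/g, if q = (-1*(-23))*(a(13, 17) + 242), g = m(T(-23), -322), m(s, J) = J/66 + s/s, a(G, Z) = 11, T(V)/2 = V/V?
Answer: -192027/128 ≈ -1500.2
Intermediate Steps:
T(V) = 2 (T(V) = 2*(V/V) = 2*1 = 2)
m(s, J) = 1 + J/66 (m(s, J) = J*(1/66) + 1 = J/66 + 1 = 1 + J/66)
g = -128/33 (g = 1 + (1/66)*(-322) = 1 - 161/33 = -128/33 ≈ -3.8788)
q = 5819 (q = (-1*(-23))*(11 + 242) = 23*253 = 5819)
q/g = 5819/(-128/33) = 5819*(-33/128) = -192027/128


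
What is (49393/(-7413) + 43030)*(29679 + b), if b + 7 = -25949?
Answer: 395794608277/2471 ≈ 1.6018e+8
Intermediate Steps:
b = -25956 (b = -7 - 25949 = -25956)
(49393/(-7413) + 43030)*(29679 + b) = (49393/(-7413) + 43030)*(29679 - 25956) = (49393*(-1/7413) + 43030)*3723 = (-49393/7413 + 43030)*3723 = (318931997/7413)*3723 = 395794608277/2471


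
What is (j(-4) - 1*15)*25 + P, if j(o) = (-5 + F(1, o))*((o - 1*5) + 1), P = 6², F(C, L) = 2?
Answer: 261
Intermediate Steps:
P = 36
j(o) = 12 - 3*o (j(o) = (-5 + 2)*((o - 1*5) + 1) = -3*((o - 5) + 1) = -3*((-5 + o) + 1) = -3*(-4 + o) = 12 - 3*o)
(j(-4) - 1*15)*25 + P = ((12 - 3*(-4)) - 1*15)*25 + 36 = ((12 + 12) - 15)*25 + 36 = (24 - 15)*25 + 36 = 9*25 + 36 = 225 + 36 = 261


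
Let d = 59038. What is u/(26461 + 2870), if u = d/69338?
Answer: 29519/1016876439 ≈ 2.9029e-5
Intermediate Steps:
u = 29519/34669 (u = 59038/69338 = 59038*(1/69338) = 29519/34669 ≈ 0.85145)
u/(26461 + 2870) = 29519/(34669*(26461 + 2870)) = (29519/34669)/29331 = (29519/34669)*(1/29331) = 29519/1016876439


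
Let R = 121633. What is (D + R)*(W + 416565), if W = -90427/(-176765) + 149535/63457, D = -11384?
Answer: 515153008702176607511/11216976605 ≈ 4.5926e+10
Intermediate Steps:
W = 32170780414/11216976605 (W = -90427*(-1/176765) + 149535*(1/63457) = 90427/176765 + 149535/63457 = 32170780414/11216976605 ≈ 2.8680)
(D + R)*(W + 416565) = (-11384 + 121633)*(32170780414/11216976605 + 416565) = 110249*(4672632030242239/11216976605) = 515153008702176607511/11216976605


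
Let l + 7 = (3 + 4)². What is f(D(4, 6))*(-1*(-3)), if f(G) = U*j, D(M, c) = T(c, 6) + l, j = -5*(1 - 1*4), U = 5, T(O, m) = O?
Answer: 225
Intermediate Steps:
l = 42 (l = -7 + (3 + 4)² = -7 + 7² = -7 + 49 = 42)
j = 15 (j = -5*(1 - 4) = -5*(-3) = 15)
D(M, c) = 42 + c (D(M, c) = c + 42 = 42 + c)
f(G) = 75 (f(G) = 5*15 = 75)
f(D(4, 6))*(-1*(-3)) = 75*(-1*(-3)) = 75*3 = 225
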